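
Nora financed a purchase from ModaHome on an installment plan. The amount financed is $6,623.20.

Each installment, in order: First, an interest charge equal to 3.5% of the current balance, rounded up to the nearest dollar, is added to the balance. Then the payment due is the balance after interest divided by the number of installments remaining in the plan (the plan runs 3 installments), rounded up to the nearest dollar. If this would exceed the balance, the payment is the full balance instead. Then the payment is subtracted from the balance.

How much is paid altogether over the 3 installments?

$7,098.20

Installment 1: opening $6,623.20; interest $232.00 → $6,855.20; payment $2,286.00; balance $4,569.20
Installment 2: opening $4,569.20; interest $160.00 → $4,729.20; payment $2,365.00; balance $2,364.20
Installment 3: opening $2,364.20; interest $83.00 → $2,447.20; payment $2,447.20; balance $0.00
Total paid: $7,098.20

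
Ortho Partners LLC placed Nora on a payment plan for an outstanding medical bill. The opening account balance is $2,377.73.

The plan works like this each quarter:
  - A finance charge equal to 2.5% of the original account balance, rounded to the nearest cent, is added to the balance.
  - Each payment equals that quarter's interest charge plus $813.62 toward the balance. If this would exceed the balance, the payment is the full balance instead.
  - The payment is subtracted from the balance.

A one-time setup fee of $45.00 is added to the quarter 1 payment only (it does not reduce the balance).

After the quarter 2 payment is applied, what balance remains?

Quarter 1: opening $2,377.73; interest $59.44 → $2,437.17; payment $873.06 (+ $45.00 fee); balance $1,564.11
Quarter 2: opening $1,564.11; interest $59.44 → $1,623.55; payment $873.06; balance $750.49

$750.49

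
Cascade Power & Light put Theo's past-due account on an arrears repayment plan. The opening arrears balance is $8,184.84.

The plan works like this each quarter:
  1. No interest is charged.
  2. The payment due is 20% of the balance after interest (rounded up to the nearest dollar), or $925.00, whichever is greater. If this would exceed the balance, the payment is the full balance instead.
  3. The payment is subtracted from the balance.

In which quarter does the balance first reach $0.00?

# | Opening | Payment | End bal
1 | $8,184.84 | $1,637.00 | $6,547.84
2 | $6,547.84 | $1,310.00 | $5,237.84
3 | $5,237.84 | $1,048.00 | $4,189.84
4 | $4,189.84 | $925.00 | $3,264.84
5 | $3,264.84 | $925.00 | $2,339.84
6 | $2,339.84 | $925.00 | $1,414.84
7 | $1,414.84 | $925.00 | $489.84
8 | $489.84 | $489.84 | $0.00
Balance reaches $0.00 in quarter 8.

8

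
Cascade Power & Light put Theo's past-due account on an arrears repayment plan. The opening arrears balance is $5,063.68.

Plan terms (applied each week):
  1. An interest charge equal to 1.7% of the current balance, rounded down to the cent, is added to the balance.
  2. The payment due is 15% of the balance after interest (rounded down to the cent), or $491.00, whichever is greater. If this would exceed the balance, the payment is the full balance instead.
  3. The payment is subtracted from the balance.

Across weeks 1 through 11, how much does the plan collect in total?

Week 1: opening $5,063.68; interest $86.08 → $5,149.76; payment $772.46; balance $4,377.30
Week 2: opening $4,377.30; interest $74.41 → $4,451.71; payment $667.75; balance $3,783.96
Week 3: opening $3,783.96; interest $64.32 → $3,848.28; payment $577.24; balance $3,271.04
Week 4: opening $3,271.04; interest $55.60 → $3,326.64; payment $498.99; balance $2,827.65
Week 5: opening $2,827.65; interest $48.07 → $2,875.72; payment $491.00; balance $2,384.72
Week 6: opening $2,384.72; interest $40.54 → $2,425.26; payment $491.00; balance $1,934.26
Week 7: opening $1,934.26; interest $32.88 → $1,967.14; payment $491.00; balance $1,476.14
Week 8: opening $1,476.14; interest $25.09 → $1,501.23; payment $491.00; balance $1,010.23
Week 9: opening $1,010.23; interest $17.17 → $1,027.40; payment $491.00; balance $536.40
Week 10: opening $536.40; interest $9.11 → $545.51; payment $491.00; balance $54.51
Week 11: opening $54.51; interest $0.92 → $55.43; payment $55.43; balance $0.00
Total paid: $5,517.87

$5,517.87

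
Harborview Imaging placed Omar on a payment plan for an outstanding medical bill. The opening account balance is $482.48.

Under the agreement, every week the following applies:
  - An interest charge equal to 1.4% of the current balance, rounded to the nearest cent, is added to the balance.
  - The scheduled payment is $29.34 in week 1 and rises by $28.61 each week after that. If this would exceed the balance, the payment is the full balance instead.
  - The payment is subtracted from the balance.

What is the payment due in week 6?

Week 1: opening $482.48; interest $6.75 → $489.23; payment $29.34; balance $459.89
Week 2: opening $459.89; interest $6.44 → $466.33; payment $57.95; balance $408.38
Week 3: opening $408.38; interest $5.72 → $414.10; payment $86.56; balance $327.54
Week 4: opening $327.54; interest $4.59 → $332.13; payment $115.17; balance $216.96
Week 5: opening $216.96; interest $3.04 → $220.00; payment $143.78; balance $76.22
Week 6: opening $76.22; interest $1.07 → $77.29; payment $77.29; balance $0.00

$77.29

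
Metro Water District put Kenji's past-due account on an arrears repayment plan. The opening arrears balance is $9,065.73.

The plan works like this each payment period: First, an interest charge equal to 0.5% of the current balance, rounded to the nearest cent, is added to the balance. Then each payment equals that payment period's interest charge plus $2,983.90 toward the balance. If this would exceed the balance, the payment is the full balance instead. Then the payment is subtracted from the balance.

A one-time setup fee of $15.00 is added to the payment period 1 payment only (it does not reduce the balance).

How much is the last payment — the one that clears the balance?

$114.60

# | Opening | Interest | Payment | Fee | End bal
1 | $9,065.73 | $45.33 | $3,029.23 | $15.00 | $6,081.83
2 | $6,081.83 | $30.41 | $3,014.31 | — | $3,097.93
3 | $3,097.93 | $15.49 | $2,999.39 | — | $114.03
4 | $114.03 | $0.57 | $114.60 | — | $0.00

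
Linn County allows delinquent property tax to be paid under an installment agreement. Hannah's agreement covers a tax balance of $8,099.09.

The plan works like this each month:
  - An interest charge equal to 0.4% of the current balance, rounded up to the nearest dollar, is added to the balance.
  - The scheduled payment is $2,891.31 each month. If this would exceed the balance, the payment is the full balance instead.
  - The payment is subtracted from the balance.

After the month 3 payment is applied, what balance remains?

$0.00

Month 1: opening $8,099.09; interest $33.00 → $8,132.09; payment $2,891.31; balance $5,240.78
Month 2: opening $5,240.78; interest $21.00 → $5,261.78; payment $2,891.31; balance $2,370.47
Month 3: opening $2,370.47; interest $10.00 → $2,380.47; payment $2,380.47; balance $0.00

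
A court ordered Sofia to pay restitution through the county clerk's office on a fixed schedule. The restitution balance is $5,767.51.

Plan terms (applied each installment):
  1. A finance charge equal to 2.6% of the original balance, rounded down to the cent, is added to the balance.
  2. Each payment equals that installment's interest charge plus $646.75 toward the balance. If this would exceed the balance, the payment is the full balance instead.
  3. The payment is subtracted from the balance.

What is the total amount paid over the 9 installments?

$7,117.06

Installment 1: opening $5,767.51; interest $149.95 → $5,917.46; payment $796.70; balance $5,120.76
Installment 2: opening $5,120.76; interest $149.95 → $5,270.71; payment $796.70; balance $4,474.01
Installment 3: opening $4,474.01; interest $149.95 → $4,623.96; payment $796.70; balance $3,827.26
Installment 4: opening $3,827.26; interest $149.95 → $3,977.21; payment $796.70; balance $3,180.51
Installment 5: opening $3,180.51; interest $149.95 → $3,330.46; payment $796.70; balance $2,533.76
Installment 6: opening $2,533.76; interest $149.95 → $2,683.71; payment $796.70; balance $1,887.01
Installment 7: opening $1,887.01; interest $149.95 → $2,036.96; payment $796.70; balance $1,240.26
Installment 8: opening $1,240.26; interest $149.95 → $1,390.21; payment $796.70; balance $593.51
Installment 9: opening $593.51; interest $149.95 → $743.46; payment $743.46; balance $0.00
Total paid: $7,117.06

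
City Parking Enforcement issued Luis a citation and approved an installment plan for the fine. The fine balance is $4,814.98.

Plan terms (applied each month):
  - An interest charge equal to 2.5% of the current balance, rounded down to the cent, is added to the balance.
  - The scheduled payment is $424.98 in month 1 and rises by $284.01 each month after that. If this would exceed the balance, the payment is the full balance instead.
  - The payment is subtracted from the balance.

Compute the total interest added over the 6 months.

$459.41

Month 1: opening $4,814.98; interest $120.37 → $4,935.35; payment $424.98; balance $4,510.37
Month 2: opening $4,510.37; interest $112.75 → $4,623.12; payment $708.99; balance $3,914.13
Month 3: opening $3,914.13; interest $97.85 → $4,011.98; payment $993.00; balance $3,018.98
Month 4: opening $3,018.98; interest $75.47 → $3,094.45; payment $1,277.01; balance $1,817.44
Month 5: opening $1,817.44; interest $45.43 → $1,862.87; payment $1,561.02; balance $301.85
Month 6: opening $301.85; interest $7.54 → $309.39; payment $309.39; balance $0.00
Total interest: $120.37 + $112.75 + $97.85 + $75.47 + $45.43 + $7.54 = $459.41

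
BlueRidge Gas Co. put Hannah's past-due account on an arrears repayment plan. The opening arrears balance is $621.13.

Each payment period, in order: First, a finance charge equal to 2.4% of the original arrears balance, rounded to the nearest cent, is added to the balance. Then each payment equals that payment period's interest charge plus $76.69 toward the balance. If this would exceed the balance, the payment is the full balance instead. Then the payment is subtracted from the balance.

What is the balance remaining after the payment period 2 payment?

$467.75

# | Opening | Interest | Payment | End bal
1 | $621.13 | $14.91 | $91.60 | $544.44
2 | $544.44 | $14.91 | $91.60 | $467.75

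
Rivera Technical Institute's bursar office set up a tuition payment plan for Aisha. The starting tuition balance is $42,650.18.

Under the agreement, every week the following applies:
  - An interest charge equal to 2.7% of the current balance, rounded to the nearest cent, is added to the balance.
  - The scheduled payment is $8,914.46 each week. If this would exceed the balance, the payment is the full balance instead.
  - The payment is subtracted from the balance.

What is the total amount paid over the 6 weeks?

Week 1: $42,650.18 +$1,151.55 interest = $43,801.73; pay $8,914.46 → $34,887.27
Week 2: $34,887.27 +$941.96 interest = $35,829.23; pay $8,914.46 → $26,914.77
Week 3: $26,914.77 +$726.70 interest = $27,641.47; pay $8,914.46 → $18,727.01
Week 4: $18,727.01 +$505.63 interest = $19,232.64; pay $8,914.46 → $10,318.18
Week 5: $10,318.18 +$278.59 interest = $10,596.77; pay $8,914.46 → $1,682.31
Week 6: $1,682.31 +$45.42 interest = $1,727.73; pay $1,727.73 → $0.00
Total paid: $46,300.03

$46,300.03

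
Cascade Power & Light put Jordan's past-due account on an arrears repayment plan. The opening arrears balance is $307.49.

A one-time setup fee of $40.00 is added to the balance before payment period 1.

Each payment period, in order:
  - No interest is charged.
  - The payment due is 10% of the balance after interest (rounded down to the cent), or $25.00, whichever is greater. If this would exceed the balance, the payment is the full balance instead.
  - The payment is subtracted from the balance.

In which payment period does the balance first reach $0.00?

Payment period 1: $347.49 − $34.74 → $312.75
Payment period 2: $312.75 − $31.27 → $281.48
Payment period 3: $281.48 − $28.14 → $253.34
Payment period 4: $253.34 − $25.33 → $228.01
Payment period 5: $228.01 − $25.00 → $203.01
Payment period 6: $203.01 − $25.00 → $178.01
Payment period 7: $178.01 − $25.00 → $153.01
Payment period 8: $153.01 − $25.00 → $128.01
Payment period 9: $128.01 − $25.00 → $103.01
Payment period 10: $103.01 − $25.00 → $78.01
Payment period 11: $78.01 − $25.00 → $53.01
Payment period 12: $53.01 − $25.00 → $28.01
Payment period 13: $28.01 − $25.00 → $3.01
Payment period 14: $3.01 − $3.01 → $0.00
Balance reaches $0.00 in payment period 14.

14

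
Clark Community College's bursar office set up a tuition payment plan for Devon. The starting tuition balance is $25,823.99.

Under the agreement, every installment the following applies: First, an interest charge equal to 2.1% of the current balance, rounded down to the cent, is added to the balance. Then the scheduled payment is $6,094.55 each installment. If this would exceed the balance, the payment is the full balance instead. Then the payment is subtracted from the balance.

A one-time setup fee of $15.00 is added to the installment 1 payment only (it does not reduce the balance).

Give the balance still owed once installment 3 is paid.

$8,815.00

Installment 1: $25,823.99 +$542.30 interest = $26,366.29; pay $6,094.55 (+ $15.00 fee) → $20,271.74
Installment 2: $20,271.74 +$425.70 interest = $20,697.44; pay $6,094.55 → $14,602.89
Installment 3: $14,602.89 +$306.66 interest = $14,909.55; pay $6,094.55 → $8,815.00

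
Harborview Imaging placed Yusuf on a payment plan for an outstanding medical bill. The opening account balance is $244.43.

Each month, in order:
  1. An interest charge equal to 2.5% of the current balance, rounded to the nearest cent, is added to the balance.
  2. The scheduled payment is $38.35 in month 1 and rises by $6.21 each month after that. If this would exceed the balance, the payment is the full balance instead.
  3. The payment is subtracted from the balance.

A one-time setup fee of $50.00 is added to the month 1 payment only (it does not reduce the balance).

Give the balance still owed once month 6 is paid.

$0.00

Month 1: $244.43 +$6.11 interest = $250.54; pay $38.35 (+ $50.00 fee) → $212.19
Month 2: $212.19 +$5.30 interest = $217.49; pay $44.56 → $172.93
Month 3: $172.93 +$4.32 interest = $177.25; pay $50.77 → $126.48
Month 4: $126.48 +$3.16 interest = $129.64; pay $56.98 → $72.66
Month 5: $72.66 +$1.82 interest = $74.48; pay $63.19 → $11.29
Month 6: $11.29 +$0.28 interest = $11.57; pay $11.57 → $0.00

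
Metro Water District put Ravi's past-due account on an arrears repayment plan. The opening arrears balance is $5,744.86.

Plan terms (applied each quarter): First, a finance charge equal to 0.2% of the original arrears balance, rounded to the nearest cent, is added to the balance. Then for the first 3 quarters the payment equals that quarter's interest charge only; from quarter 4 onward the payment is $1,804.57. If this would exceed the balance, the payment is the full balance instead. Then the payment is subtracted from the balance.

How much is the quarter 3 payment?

$11.49

Quarter 1: opening $5,744.86; interest $11.49 → $5,756.35; payment $11.49; balance $5,744.86
Quarter 2: opening $5,744.86; interest $11.49 → $5,756.35; payment $11.49; balance $5,744.86
Quarter 3: opening $5,744.86; interest $11.49 → $5,756.35; payment $11.49; balance $5,744.86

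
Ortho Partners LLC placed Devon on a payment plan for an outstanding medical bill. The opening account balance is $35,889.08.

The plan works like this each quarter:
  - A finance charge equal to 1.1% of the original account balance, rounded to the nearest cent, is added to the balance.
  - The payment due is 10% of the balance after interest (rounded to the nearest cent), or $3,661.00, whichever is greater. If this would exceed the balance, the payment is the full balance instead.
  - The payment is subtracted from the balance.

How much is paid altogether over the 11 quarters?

# | Opening | Interest | Payment | End bal
1 | $35,889.08 | $394.78 | $3,661.00 | $32,622.86
2 | $32,622.86 | $394.78 | $3,661.00 | $29,356.64
3 | $29,356.64 | $394.78 | $3,661.00 | $26,090.42
4 | $26,090.42 | $394.78 | $3,661.00 | $22,824.20
5 | $22,824.20 | $394.78 | $3,661.00 | $19,557.98
6 | $19,557.98 | $394.78 | $3,661.00 | $16,291.76
7 | $16,291.76 | $394.78 | $3,661.00 | $13,025.54
8 | $13,025.54 | $394.78 | $3,661.00 | $9,759.32
9 | $9,759.32 | $394.78 | $3,661.00 | $6,493.10
10 | $6,493.10 | $394.78 | $3,661.00 | $3,226.88
11 | $3,226.88 | $394.78 | $3,621.66 | $0.00
Total paid: $40,231.66

$40,231.66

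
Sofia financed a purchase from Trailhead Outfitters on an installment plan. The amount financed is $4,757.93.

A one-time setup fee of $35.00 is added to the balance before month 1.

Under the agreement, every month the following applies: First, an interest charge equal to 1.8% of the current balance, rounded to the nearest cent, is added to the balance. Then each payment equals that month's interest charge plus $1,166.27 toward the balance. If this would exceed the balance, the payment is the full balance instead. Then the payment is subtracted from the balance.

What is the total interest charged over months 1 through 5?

# | Opening | Interest | Payment | End bal
1 | $4,792.93 | $86.27 | $1,252.54 | $3,626.66
2 | $3,626.66 | $65.28 | $1,231.55 | $2,460.39
3 | $2,460.39 | $44.29 | $1,210.56 | $1,294.12
4 | $1,294.12 | $23.29 | $1,189.56 | $127.85
5 | $127.85 | $2.30 | $130.15 | $0.00
Total interest: $86.27 + $65.28 + $44.29 + $23.29 + $2.30 = $221.43

$221.43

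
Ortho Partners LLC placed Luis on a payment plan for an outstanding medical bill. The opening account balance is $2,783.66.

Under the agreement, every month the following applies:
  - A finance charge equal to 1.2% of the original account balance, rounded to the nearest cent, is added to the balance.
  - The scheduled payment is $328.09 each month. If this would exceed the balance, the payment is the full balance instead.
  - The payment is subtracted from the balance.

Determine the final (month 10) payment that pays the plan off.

Month 1: opening $2,783.66; interest $33.40 → $2,817.06; payment $328.09; balance $2,488.97
Month 2: opening $2,488.97; interest $33.40 → $2,522.37; payment $328.09; balance $2,194.28
Month 3: opening $2,194.28; interest $33.40 → $2,227.68; payment $328.09; balance $1,899.59
Month 4: opening $1,899.59; interest $33.40 → $1,932.99; payment $328.09; balance $1,604.90
Month 5: opening $1,604.90; interest $33.40 → $1,638.30; payment $328.09; balance $1,310.21
Month 6: opening $1,310.21; interest $33.40 → $1,343.61; payment $328.09; balance $1,015.52
Month 7: opening $1,015.52; interest $33.40 → $1,048.92; payment $328.09; balance $720.83
Month 8: opening $720.83; interest $33.40 → $754.23; payment $328.09; balance $426.14
Month 9: opening $426.14; interest $33.40 → $459.54; payment $328.09; balance $131.45
Month 10: opening $131.45; interest $33.40 → $164.85; payment $164.85; balance $0.00

$164.85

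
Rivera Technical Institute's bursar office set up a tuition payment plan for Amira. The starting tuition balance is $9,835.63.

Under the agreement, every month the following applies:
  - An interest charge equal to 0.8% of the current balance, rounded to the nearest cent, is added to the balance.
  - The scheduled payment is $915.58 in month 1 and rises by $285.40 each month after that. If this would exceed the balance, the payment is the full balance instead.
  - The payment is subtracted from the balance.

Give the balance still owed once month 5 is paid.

# | Opening | Interest | Payment | End bal
1 | $9,835.63 | $78.69 | $915.58 | $8,998.74
2 | $8,998.74 | $71.99 | $1,200.98 | $7,869.75
3 | $7,869.75 | $62.96 | $1,486.38 | $6,446.33
4 | $6,446.33 | $51.57 | $1,771.78 | $4,726.12
5 | $4,726.12 | $37.81 | $2,057.18 | $2,706.75

$2,706.75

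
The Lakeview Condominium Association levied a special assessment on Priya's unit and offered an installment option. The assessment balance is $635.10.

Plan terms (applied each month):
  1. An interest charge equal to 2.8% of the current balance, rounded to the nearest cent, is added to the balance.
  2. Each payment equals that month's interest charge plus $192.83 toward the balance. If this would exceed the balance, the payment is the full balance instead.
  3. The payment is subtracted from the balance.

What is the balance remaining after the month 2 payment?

Month 1: $635.10 +$17.78 interest = $652.88; pay $210.61 → $442.27
Month 2: $442.27 +$12.38 interest = $454.65; pay $205.21 → $249.44

$249.44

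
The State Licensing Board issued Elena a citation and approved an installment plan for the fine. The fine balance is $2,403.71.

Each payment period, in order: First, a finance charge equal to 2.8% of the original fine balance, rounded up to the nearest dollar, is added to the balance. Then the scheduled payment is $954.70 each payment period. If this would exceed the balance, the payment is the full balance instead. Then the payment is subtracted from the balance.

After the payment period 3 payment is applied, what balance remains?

Payment period 1: opening $2,403.71; interest $68.00 → $2,471.71; payment $954.70; balance $1,517.01
Payment period 2: opening $1,517.01; interest $68.00 → $1,585.01; payment $954.70; balance $630.31
Payment period 3: opening $630.31; interest $68.00 → $698.31; payment $698.31; balance $0.00

$0.00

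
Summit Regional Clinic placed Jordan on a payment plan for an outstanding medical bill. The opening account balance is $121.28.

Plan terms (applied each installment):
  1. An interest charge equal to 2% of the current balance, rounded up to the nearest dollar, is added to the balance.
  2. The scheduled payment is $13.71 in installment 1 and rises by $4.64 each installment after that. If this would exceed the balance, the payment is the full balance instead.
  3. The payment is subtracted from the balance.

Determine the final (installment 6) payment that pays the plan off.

$18.33

Installment 1: opening $121.28; interest $3.00 → $124.28; payment $13.71; balance $110.57
Installment 2: opening $110.57; interest $3.00 → $113.57; payment $18.35; balance $95.22
Installment 3: opening $95.22; interest $2.00 → $97.22; payment $22.99; balance $74.23
Installment 4: opening $74.23; interest $2.00 → $76.23; payment $27.63; balance $48.60
Installment 5: opening $48.60; interest $1.00 → $49.60; payment $32.27; balance $17.33
Installment 6: opening $17.33; interest $1.00 → $18.33; payment $18.33; balance $0.00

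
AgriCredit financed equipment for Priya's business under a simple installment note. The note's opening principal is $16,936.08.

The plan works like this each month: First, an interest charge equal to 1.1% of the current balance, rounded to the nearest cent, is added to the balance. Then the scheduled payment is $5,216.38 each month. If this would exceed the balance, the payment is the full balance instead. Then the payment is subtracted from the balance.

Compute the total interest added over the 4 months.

$410.77

# | Opening | Interest | Payment | End bal
1 | $16,936.08 | $186.30 | $5,216.38 | $11,906.00
2 | $11,906.00 | $130.97 | $5,216.38 | $6,820.59
3 | $6,820.59 | $75.03 | $5,216.38 | $1,679.24
4 | $1,679.24 | $18.47 | $1,697.71 | $0.00
Total interest: $186.30 + $130.97 + $75.03 + $18.47 = $410.77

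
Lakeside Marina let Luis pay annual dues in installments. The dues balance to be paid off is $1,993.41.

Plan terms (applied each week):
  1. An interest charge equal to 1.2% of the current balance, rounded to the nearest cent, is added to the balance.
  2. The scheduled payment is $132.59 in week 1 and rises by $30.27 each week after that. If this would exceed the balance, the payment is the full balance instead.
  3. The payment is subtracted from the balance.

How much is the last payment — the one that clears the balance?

Week 1: $1,993.41 +$23.92 interest = $2,017.33; pay $132.59 → $1,884.74
Week 2: $1,884.74 +$22.62 interest = $1,907.36; pay $162.86 → $1,744.50
Week 3: $1,744.50 +$20.93 interest = $1,765.43; pay $193.13 → $1,572.30
Week 4: $1,572.30 +$18.87 interest = $1,591.17; pay $223.40 → $1,367.77
Week 5: $1,367.77 +$16.41 interest = $1,384.18; pay $253.67 → $1,130.51
Week 6: $1,130.51 +$13.57 interest = $1,144.08; pay $283.94 → $860.14
Week 7: $860.14 +$10.32 interest = $870.46; pay $314.21 → $556.25
Week 8: $556.25 +$6.68 interest = $562.93; pay $344.48 → $218.45
Week 9: $218.45 +$2.62 interest = $221.07; pay $221.07 → $0.00

$221.07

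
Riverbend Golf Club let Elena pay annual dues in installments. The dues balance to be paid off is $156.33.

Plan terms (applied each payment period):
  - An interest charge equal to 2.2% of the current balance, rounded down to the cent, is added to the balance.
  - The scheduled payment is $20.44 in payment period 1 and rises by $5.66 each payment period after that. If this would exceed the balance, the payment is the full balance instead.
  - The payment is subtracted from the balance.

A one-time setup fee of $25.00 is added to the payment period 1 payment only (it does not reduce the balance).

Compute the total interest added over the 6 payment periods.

$12.29

Payment period 1: $156.33 +$3.43 interest = $159.76; pay $20.44 (+ $25.00 fee) → $139.32
Payment period 2: $139.32 +$3.06 interest = $142.38; pay $26.10 → $116.28
Payment period 3: $116.28 +$2.55 interest = $118.83; pay $31.76 → $87.07
Payment period 4: $87.07 +$1.91 interest = $88.98; pay $37.42 → $51.56
Payment period 5: $51.56 +$1.13 interest = $52.69; pay $43.08 → $9.61
Payment period 6: $9.61 +$0.21 interest = $9.82; pay $9.82 → $0.00
Total interest: $3.43 + $3.06 + $2.55 + $1.91 + $1.13 + $0.21 = $12.29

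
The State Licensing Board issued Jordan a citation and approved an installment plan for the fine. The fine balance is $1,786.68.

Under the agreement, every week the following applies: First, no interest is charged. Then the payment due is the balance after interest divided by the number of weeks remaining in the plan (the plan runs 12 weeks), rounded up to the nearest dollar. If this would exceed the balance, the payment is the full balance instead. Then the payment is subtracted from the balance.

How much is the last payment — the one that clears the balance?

$147.68

Week 1: opening $1,786.68; payment $149.00; balance $1,637.68
Week 2: opening $1,637.68; payment $149.00; balance $1,488.68
Week 3: opening $1,488.68; payment $149.00; balance $1,339.68
Week 4: opening $1,339.68; payment $149.00; balance $1,190.68
Week 5: opening $1,190.68; payment $149.00; balance $1,041.68
Week 6: opening $1,041.68; payment $149.00; balance $892.68
Week 7: opening $892.68; payment $149.00; balance $743.68
Week 8: opening $743.68; payment $149.00; balance $594.68
Week 9: opening $594.68; payment $149.00; balance $445.68
Week 10: opening $445.68; payment $149.00; balance $296.68
Week 11: opening $296.68; payment $149.00; balance $147.68
Week 12: opening $147.68; payment $147.68; balance $0.00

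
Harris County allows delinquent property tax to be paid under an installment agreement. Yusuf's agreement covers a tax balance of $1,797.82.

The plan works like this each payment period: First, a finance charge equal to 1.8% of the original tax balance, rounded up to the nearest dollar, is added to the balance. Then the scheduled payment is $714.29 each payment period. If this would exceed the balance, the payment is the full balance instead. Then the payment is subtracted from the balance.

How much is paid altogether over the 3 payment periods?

$1,896.82

Payment period 1: $1,797.82 +$33.00 interest = $1,830.82; pay $714.29 → $1,116.53
Payment period 2: $1,116.53 +$33.00 interest = $1,149.53; pay $714.29 → $435.24
Payment period 3: $435.24 +$33.00 interest = $468.24; pay $468.24 → $0.00
Total paid: $1,896.82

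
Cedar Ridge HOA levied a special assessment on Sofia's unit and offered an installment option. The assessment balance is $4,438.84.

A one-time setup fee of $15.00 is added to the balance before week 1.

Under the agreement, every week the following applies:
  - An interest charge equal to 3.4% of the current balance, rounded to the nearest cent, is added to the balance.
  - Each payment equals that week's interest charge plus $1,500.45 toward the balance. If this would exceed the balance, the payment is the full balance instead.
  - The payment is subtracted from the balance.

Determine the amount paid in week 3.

Week 1: opening $4,453.84; interest $151.43 → $4,605.27; payment $1,651.88; balance $2,953.39
Week 2: opening $2,953.39; interest $100.42 → $3,053.81; payment $1,600.87; balance $1,452.94
Week 3: opening $1,452.94; interest $49.40 → $1,502.34; payment $1,502.34; balance $0.00

$1,502.34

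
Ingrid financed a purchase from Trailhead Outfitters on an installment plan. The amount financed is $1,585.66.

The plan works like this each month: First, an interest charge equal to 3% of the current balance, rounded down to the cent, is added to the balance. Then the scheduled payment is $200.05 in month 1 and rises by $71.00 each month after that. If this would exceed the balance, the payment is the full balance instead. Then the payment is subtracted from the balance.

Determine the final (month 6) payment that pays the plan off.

$45.80

Month 1: $1,585.66 +$47.56 interest = $1,633.22; pay $200.05 → $1,433.17
Month 2: $1,433.17 +$42.99 interest = $1,476.16; pay $271.05 → $1,205.11
Month 3: $1,205.11 +$36.15 interest = $1,241.26; pay $342.05 → $899.21
Month 4: $899.21 +$26.97 interest = $926.18; pay $413.05 → $513.13
Month 5: $513.13 +$15.39 interest = $528.52; pay $484.05 → $44.47
Month 6: $44.47 +$1.33 interest = $45.80; pay $45.80 → $0.00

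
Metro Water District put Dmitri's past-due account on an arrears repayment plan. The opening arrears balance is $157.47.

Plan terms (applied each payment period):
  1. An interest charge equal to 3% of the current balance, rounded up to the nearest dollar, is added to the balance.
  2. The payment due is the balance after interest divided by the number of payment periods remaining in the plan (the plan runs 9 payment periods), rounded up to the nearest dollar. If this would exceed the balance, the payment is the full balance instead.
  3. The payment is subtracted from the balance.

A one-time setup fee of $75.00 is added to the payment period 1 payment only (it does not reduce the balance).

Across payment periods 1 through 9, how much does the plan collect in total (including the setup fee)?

Payment period 1: $157.47 +$5.00 interest = $162.47; pay $19.00 (+ $75.00 fee) → $143.47
Payment period 2: $143.47 +$5.00 interest = $148.47; pay $19.00 → $129.47
Payment period 3: $129.47 +$4.00 interest = $133.47; pay $20.00 → $113.47
Payment period 4: $113.47 +$4.00 interest = $117.47; pay $20.00 → $97.47
Payment period 5: $97.47 +$3.00 interest = $100.47; pay $21.00 → $79.47
Payment period 6: $79.47 +$3.00 interest = $82.47; pay $21.00 → $61.47
Payment period 7: $61.47 +$2.00 interest = $63.47; pay $22.00 → $41.47
Payment period 8: $41.47 +$2.00 interest = $43.47; pay $22.00 → $21.47
Payment period 9: $21.47 +$1.00 interest = $22.47; pay $22.47 → $0.00
Total paid: $261.47

$261.47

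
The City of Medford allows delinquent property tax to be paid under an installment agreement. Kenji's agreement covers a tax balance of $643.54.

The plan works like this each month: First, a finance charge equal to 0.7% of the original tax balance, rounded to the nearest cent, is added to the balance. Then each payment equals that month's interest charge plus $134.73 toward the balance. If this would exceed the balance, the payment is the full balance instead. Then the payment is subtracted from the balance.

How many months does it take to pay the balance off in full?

5

Month 1: opening $643.54; interest $4.50 → $648.04; payment $139.23; balance $508.81
Month 2: opening $508.81; interest $4.50 → $513.31; payment $139.23; balance $374.08
Month 3: opening $374.08; interest $4.50 → $378.58; payment $139.23; balance $239.35
Month 4: opening $239.35; interest $4.50 → $243.85; payment $139.23; balance $104.62
Month 5: opening $104.62; interest $4.50 → $109.12; payment $109.12; balance $0.00
Balance reaches $0.00 in month 5.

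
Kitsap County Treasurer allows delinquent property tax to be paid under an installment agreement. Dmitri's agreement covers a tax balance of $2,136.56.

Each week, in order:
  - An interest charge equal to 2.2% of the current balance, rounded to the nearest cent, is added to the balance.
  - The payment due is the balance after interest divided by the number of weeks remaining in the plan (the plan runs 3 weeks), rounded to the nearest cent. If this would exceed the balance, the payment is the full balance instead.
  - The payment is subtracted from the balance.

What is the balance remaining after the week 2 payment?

# | Opening | Interest | Payment | End bal
1 | $2,136.56 | $47.00 | $727.85 | $1,455.71
2 | $1,455.71 | $32.03 | $743.87 | $743.87

$743.87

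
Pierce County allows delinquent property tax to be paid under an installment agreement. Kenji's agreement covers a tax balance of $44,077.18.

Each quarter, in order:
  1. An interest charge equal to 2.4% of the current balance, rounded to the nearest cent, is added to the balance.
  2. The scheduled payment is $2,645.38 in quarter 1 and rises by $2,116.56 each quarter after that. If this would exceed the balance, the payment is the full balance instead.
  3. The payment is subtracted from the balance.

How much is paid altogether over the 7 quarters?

Quarter 1: $44,077.18 +$1,057.85 interest = $45,135.03; pay $2,645.38 → $42,489.65
Quarter 2: $42,489.65 +$1,019.75 interest = $43,509.40; pay $4,761.94 → $38,747.46
Quarter 3: $38,747.46 +$929.94 interest = $39,677.40; pay $6,878.50 → $32,798.90
Quarter 4: $32,798.90 +$787.17 interest = $33,586.07; pay $8,995.06 → $24,591.01
Quarter 5: $24,591.01 +$590.18 interest = $25,181.19; pay $11,111.62 → $14,069.57
Quarter 6: $14,069.57 +$337.67 interest = $14,407.24; pay $13,228.18 → $1,179.06
Quarter 7: $1,179.06 +$28.30 interest = $1,207.36; pay $1,207.36 → $0.00
Total paid: $48,828.04

$48,828.04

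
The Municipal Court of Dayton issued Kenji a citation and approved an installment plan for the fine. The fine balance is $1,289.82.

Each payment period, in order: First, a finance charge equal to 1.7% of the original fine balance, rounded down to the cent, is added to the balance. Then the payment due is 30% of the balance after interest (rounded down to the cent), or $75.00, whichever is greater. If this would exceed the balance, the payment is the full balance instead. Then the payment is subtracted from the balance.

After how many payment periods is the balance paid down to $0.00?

Payment period 1: $1,289.82 +$21.92 interest = $1,311.74; pay $393.52 → $918.22
Payment period 2: $918.22 +$21.92 interest = $940.14; pay $282.04 → $658.10
Payment period 3: $658.10 +$21.92 interest = $680.02; pay $204.00 → $476.02
Payment period 4: $476.02 +$21.92 interest = $497.94; pay $149.38 → $348.56
Payment period 5: $348.56 +$21.92 interest = $370.48; pay $111.14 → $259.34
Payment period 6: $259.34 +$21.92 interest = $281.26; pay $84.37 → $196.89
Payment period 7: $196.89 +$21.92 interest = $218.81; pay $75.00 → $143.81
Payment period 8: $143.81 +$21.92 interest = $165.73; pay $75.00 → $90.73
Payment period 9: $90.73 +$21.92 interest = $112.65; pay $75.00 → $37.65
Payment period 10: $37.65 +$21.92 interest = $59.57; pay $59.57 → $0.00
Balance reaches $0.00 in payment period 10.

10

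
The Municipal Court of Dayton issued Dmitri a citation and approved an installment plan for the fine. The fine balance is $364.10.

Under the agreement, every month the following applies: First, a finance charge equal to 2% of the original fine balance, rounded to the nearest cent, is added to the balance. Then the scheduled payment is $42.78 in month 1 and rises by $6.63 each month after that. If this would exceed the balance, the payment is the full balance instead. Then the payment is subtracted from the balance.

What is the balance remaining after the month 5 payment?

Month 1: $364.10 +$7.28 interest = $371.38; pay $42.78 → $328.60
Month 2: $328.60 +$7.28 interest = $335.88; pay $49.41 → $286.47
Month 3: $286.47 +$7.28 interest = $293.75; pay $56.04 → $237.71
Month 4: $237.71 +$7.28 interest = $244.99; pay $62.67 → $182.32
Month 5: $182.32 +$7.28 interest = $189.60; pay $69.30 → $120.30

$120.30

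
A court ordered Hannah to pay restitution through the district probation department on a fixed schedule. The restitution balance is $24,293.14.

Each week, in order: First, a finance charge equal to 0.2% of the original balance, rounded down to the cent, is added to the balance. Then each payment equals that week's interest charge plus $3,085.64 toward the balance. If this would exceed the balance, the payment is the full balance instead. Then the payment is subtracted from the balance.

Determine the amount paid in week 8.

Week 1: $24,293.14 +$48.58 interest = $24,341.72; pay $3,134.22 → $21,207.50
Week 2: $21,207.50 +$48.58 interest = $21,256.08; pay $3,134.22 → $18,121.86
Week 3: $18,121.86 +$48.58 interest = $18,170.44; pay $3,134.22 → $15,036.22
Week 4: $15,036.22 +$48.58 interest = $15,084.80; pay $3,134.22 → $11,950.58
Week 5: $11,950.58 +$48.58 interest = $11,999.16; pay $3,134.22 → $8,864.94
Week 6: $8,864.94 +$48.58 interest = $8,913.52; pay $3,134.22 → $5,779.30
Week 7: $5,779.30 +$48.58 interest = $5,827.88; pay $3,134.22 → $2,693.66
Week 8: $2,693.66 +$48.58 interest = $2,742.24; pay $2,742.24 → $0.00

$2,742.24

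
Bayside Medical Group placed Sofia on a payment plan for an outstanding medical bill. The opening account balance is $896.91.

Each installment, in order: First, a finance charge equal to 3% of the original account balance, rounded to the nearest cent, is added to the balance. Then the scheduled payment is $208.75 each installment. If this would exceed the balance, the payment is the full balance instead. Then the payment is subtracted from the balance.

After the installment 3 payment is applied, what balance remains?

$351.39

Installment 1: opening $896.91; interest $26.91 → $923.82; payment $208.75; balance $715.07
Installment 2: opening $715.07; interest $26.91 → $741.98; payment $208.75; balance $533.23
Installment 3: opening $533.23; interest $26.91 → $560.14; payment $208.75; balance $351.39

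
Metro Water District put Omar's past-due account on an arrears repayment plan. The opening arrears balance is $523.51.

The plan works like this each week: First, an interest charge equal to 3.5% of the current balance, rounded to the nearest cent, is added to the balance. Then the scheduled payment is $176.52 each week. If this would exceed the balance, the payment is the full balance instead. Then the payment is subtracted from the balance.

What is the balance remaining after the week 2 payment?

$201.58

# | Opening | Interest | Payment | End bal
1 | $523.51 | $18.32 | $176.52 | $365.31
2 | $365.31 | $12.79 | $176.52 | $201.58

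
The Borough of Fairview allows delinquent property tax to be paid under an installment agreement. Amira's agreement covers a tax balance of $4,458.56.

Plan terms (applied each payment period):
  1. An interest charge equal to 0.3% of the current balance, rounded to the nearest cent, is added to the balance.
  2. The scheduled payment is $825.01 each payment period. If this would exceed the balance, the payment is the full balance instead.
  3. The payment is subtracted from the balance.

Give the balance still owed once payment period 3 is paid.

$2,016.35

Payment period 1: $4,458.56 +$13.38 interest = $4,471.94; pay $825.01 → $3,646.93
Payment period 2: $3,646.93 +$10.94 interest = $3,657.87; pay $825.01 → $2,832.86
Payment period 3: $2,832.86 +$8.50 interest = $2,841.36; pay $825.01 → $2,016.35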